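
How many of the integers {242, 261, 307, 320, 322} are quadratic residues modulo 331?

1

(242/331) = -1 → non-residue.
(261/331) = -1 → non-residue.
(307/331) = -1 → non-residue.
(320/331) = +1 → QR.
(322/331) = -1 → non-residue.
Total quadratic residues among the 5: 1.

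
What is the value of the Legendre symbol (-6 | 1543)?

1

First reduce: -6 ≡ 1537 (mod 1543).
Reciprocity: 1537 ≡ 1 and 1543 ≡ 3 (mod 4), so (1537/1543) = +(1543/1537).
Reduce top mod 1537: now compute (6/1537).
Pull out 2: since 1537 ≡ 1 (mod 8), (2/1537) = +1.
Reciprocity: 3 ≡ 3 and 1537 ≡ 1 (mod 4), so (3/1537) = +(1537/3).
Reduce top mod 3: now compute (1/3).
Reached (1/3) = 1. Collecting the sign flips along the way, the symbol is +1.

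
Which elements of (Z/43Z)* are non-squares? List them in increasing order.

Square k = 1,…,21 (k and 43−k give the same square):
1²=1, 2²=4, 3²=9, 4²=16, 5²=25, 6²=36, 7²≡6, 8²≡21, 9²≡38, 10²≡14, 11²≡35, 12²≡15, 13²≡40, 14²≡24, 15²≡10, 16²≡41, 17²≡31, 18²≡23, 19²≡17, 20²≡13, 21²≡11 (mod 43).
The residues are {1, 4, 6, 9, 10, 11, 13, 14, 15, 16, 17, 21, 23, 24, 25, 31, 35, 36, 38, 40, 41}; the non-residues are the remaining 21 nonzero classes.

2 3 5 7 8 12 18 19 20 22 26 27 28 29 30 32 33 34 37 39 42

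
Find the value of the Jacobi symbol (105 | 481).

Reciprocity: 105 ≡ 1 and 481 ≡ 1 (mod 4), so (105/481) = +(481/105).
Reduce top mod 105: now compute (61/105).
Reciprocity: 61 ≡ 1 and 105 ≡ 1 (mod 4), so (61/105) = +(105/61).
Reduce top mod 61: now compute (44/61).
Pull out 2^2: since 61 ≡ 5 (mod 8), (2/61) = -1, so (2/61)^2 = +1.
Reciprocity: 11 ≡ 3 and 61 ≡ 1 (mod 4), so (11/61) = +(61/11).
Reduce top mod 11: now compute (6/11).
Pull out 2: since 11 ≡ 3 (mod 8), (2/11) = -1.
Reciprocity: 3 ≡ 3 and 11 ≡ 3 (mod 4), so (3/11) = −(11/3).
Reduce top mod 3: now compute (2/3).
Pull out 2: since 3 ≡ 3 (mod 8), (2/3) = -1.
Reached (1/3) = 1. Collecting the sign flips along the way, the symbol is -1.

-1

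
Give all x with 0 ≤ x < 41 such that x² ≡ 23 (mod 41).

8, 33

41 ≡ 1 (mod 4), so we find a root by search.
Trying successive values, 8² = 64 ≡ 23 (mod 41). The other root is 41 − 8 = 33.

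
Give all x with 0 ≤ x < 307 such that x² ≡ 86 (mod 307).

Since 307 ≡ 3 (mod 4), a square root of 86 is 86^((307+1)/4) = 86^77 mod 307.
Repeated squaring: 86^2≡28, 86^4≡170, 86^8≡42, 86^16≡229, 86^32≡251, 86^64≡66 (mod 307).
86^77 = 86^(64+8+4+1) ≡ 184 (mod 307).
Check: 184² = 33856 ≡ 86 (mod 307). The two roots are 123 and 184.

123, 184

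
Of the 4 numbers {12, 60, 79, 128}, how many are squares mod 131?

(12/131) = +1 → QR.
(60/131) = +1 → QR.
(79/131) = -1 → non-residue.
(128/131) = -1 → non-residue.
Total quadratic residues among the 4: 2.

2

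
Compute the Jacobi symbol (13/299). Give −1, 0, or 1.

Reciprocity: 13 ≡ 1 and 299 ≡ 3 (mod 4), so (13/299) = +(299/13).
Reduce top mod 13: now compute (0/13).
Top reduces to 0: gcd > 1, so the symbol is 0.

0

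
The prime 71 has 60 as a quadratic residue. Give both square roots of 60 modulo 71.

Since 71 ≡ 3 (mod 4), a square root of 60 is 60^((71+1)/4) = 60^18 mod 71.
Repeated squaring: 60^2≡50, 60^4≡15, 60^8≡12, 60^16≡2 (mod 71).
60^18 = 60^(16+2) ≡ 29 (mod 71).
Check: 29² = 841 ≡ 60 (mod 71). The two roots are 29 and 42.

29, 42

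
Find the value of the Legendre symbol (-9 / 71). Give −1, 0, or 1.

First reduce: -9 ≡ 62 (mod 71).
Pull out 2: since 71 ≡ 7 (mod 8), (2/71) = +1.
Reciprocity: 31 ≡ 3 and 71 ≡ 3 (mod 4), so (31/71) = −(71/31).
Reduce top mod 31: now compute (9/31).
Reciprocity: 9 ≡ 1 and 31 ≡ 3 (mod 4), so (9/31) = +(31/9).
Reduce top mod 9: now compute (4/9).
Pull out 2^2: since 9 ≡ 1 (mod 8), (2/9) = +1, so (2/9)^2 = +1.
Reached (1/9) = 1. Collecting the sign flips along the way, the symbol is -1.

-1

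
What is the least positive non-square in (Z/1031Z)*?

(2/1031) = +1, so 2 is a residue.
(3/1031) = +1, so 3 is a residue.
(4/1031) = +1, so 4 is a residue.
(5/1031) = +1, so 5 is a residue.
(6/1031) = +1, so 6 is a residue.
(7/1031) = −1, so 7 is the smallest positive non-residue mod 1031.

7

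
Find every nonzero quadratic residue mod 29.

Square k = 1,…,14 (k and 29−k give the same square):
1²=1, 2²=4, 3²=9, 4²=16, 5²=25, 6²≡7, 7²≡20, 8²≡6, 9²≡23, 10²≡13, 11²≡5, 12²≡28, 13²≡24, 14²≡22 (mod 29).
So the quadratic residues mod 29 are {1, 4, 5, 6, 7, 9, 13, 16, 20, 22, 23, 24, 25, 28}.

1, 4, 5, 6, 7, 9, 13, 16, 20, 22, 23, 24, 25, 28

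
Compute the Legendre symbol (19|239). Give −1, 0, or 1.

Euler's criterion: (19/239) ≡ 19^119 (mod 239).
19^2 ≡ 122 (mod 239)
19^4 ≡ 66 (mod 239)
19^8 ≡ 54 (mod 239)
19^16 ≡ 48 (mod 239)
19^32 ≡ 153 (mod 239)
19^64 ≡ 226 (mod 239)
19^119 = 19^(64+32+16+4+2+1) ≡ 238 (mod 239).
Result is 238 ≡ −1, so (19/239) = −1.

-1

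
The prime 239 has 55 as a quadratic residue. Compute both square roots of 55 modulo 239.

85, 154

Since 239 ≡ 3 (mod 4), a square root of 55 is 55^((239+1)/4) = 55^60 mod 239.
Repeated squaring: 55^2≡157, 55^4≡32, 55^8≡68, 55^16≡83, 55^32≡197 (mod 239).
55^60 = 55^(32+16+8+4) ≡ 85 (mod 239).
Check: 85² = 7225 ≡ 55 (mod 239). The two roots are 85 and 154.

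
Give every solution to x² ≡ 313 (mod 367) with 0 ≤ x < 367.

57, 310

Since 367 ≡ 3 (mod 4), a square root of 313 is 313^((367+1)/4) = 313^92 mod 367.
Repeated squaring: 313^2≡347, 313^4≡33, 313^8≡355, 313^16≡144, 313^32≡184, 313^64≡92 (mod 367).
313^92 = 313^(64+16+8+4) ≡ 57 (mod 367).
Check: 57² = 3249 ≡ 313 (mod 367). The two roots are 57 and 310.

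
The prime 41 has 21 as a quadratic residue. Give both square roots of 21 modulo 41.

41 ≡ 1 (mod 4), so we find a root by search.
Trying successive values, 12² = 144 ≡ 21 (mod 41). The other root is 41 − 12 = 29.

12, 29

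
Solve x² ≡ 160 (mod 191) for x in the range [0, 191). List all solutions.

Since 191 ≡ 3 (mod 4), a square root of 160 is 160^((191+1)/4) = 160^48 mod 191.
Repeated squaring: 160^2≡6, 160^4≡36, 160^8≡150, 160^16≡153, 160^32≡107 (mod 191).
160^48 = 160^(32+16) ≡ 136 (mod 191).
Check: 136² = 18496 ≡ 160 (mod 191). The two roots are 55 and 136.

55, 136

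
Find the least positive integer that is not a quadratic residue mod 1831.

(2/1831) = +1, so 2 is a residue.
(3/1831) = −1, so 3 is the smallest positive non-residue mod 1831.

3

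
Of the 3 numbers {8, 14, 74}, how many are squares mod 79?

(8/79) = +1 → QR.
(14/79) = -1 → non-residue.
(74/79) = -1 → non-residue.
Total quadratic residues among the 3: 1.

1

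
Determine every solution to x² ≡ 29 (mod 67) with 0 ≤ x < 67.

30, 37

Since 67 ≡ 3 (mod 4), a square root of 29 is 29^((67+1)/4) = 29^17 mod 67.
Repeated squaring: 29^2≡37, 29^4≡29, 29^8≡37, 29^16≡29 (mod 67).
29^17 = 29^(16+1) ≡ 37 (mod 67).
Check: 37² = 1369 ≡ 29 (mod 67). The two roots are 30 and 37.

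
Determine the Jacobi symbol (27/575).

Reciprocity: 27 ≡ 3 and 575 ≡ 3 (mod 4), so (27/575) = −(575/27).
Reduce top mod 27: now compute (8/27).
Pull out 2^3: since 27 ≡ 3 (mod 8), (2/27) = -1, so (2/27)^3 = -1.
Reached (1/27) = 1. Collecting the sign flips along the way, the symbol is +1.

1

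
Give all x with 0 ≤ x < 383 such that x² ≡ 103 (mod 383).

49, 334

Since 383 ≡ 3 (mod 4), a square root of 103 is 103^((383+1)/4) = 103^96 mod 383.
Repeated squaring: 103^2≡268, 103^4≡203, 103^8≡228, 103^16≡279, 103^32≡92, 103^64≡38 (mod 383).
103^96 = 103^(64+32) ≡ 49 (mod 383).
Check: 49² = 2401 ≡ 103 (mod 383). The two roots are 49 and 334.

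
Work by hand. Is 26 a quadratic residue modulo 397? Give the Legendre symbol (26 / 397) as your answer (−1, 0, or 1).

Pull out 2: since 397 ≡ 5 (mod 8), (2/397) = -1.
Reciprocity: 13 ≡ 1 and 397 ≡ 1 (mod 4), so (13/397) = +(397/13).
Reduce top mod 13: now compute (7/13).
Reciprocity: 7 ≡ 3 and 13 ≡ 1 (mod 4), so (7/13) = +(13/7).
Reduce top mod 7: now compute (6/7).
Pull out 2: since 7 ≡ 7 (mod 8), (2/7) = +1.
Reciprocity: 3 ≡ 3 and 7 ≡ 3 (mod 4), so (3/7) = −(7/3).
Reduce top mod 3: now compute (1/3).
Reached (1/3) = 1. Collecting the sign flips along the way, the symbol is +1.

1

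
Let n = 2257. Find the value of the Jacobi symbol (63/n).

Reciprocity: 63 ≡ 3 and 2257 ≡ 1 (mod 4), so (63/2257) = +(2257/63).
Reduce top mod 63: now compute (52/63).
Pull out 2^2: since 63 ≡ 7 (mod 8), (2/63) = +1, so (2/63)^2 = +1.
Reciprocity: 13 ≡ 1 and 63 ≡ 3 (mod 4), so (13/63) = +(63/13).
Reduce top mod 13: now compute (11/13).
Reciprocity: 11 ≡ 3 and 13 ≡ 1 (mod 4), so (11/13) = +(13/11).
Reduce top mod 11: now compute (2/11).
Pull out 2: since 11 ≡ 3 (mod 8), (2/11) = -1.
Reached (1/11) = 1. Collecting the sign flips along the way, the symbol is -1.

-1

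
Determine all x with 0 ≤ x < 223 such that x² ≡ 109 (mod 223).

46, 177

Since 223 ≡ 3 (mod 4), a square root of 109 is 109^((223+1)/4) = 109^56 mod 223.
Repeated squaring: 109^2≡62, 109^4≡53, 109^8≡133, 109^16≡72, 109^32≡55 (mod 223).
109^56 = 109^(32+16+8) ≡ 177 (mod 223).
Check: 177² = 31329 ≡ 109 (mod 223). The two roots are 46 and 177.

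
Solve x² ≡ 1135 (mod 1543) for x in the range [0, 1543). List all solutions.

531, 1012

Since 1543 ≡ 3 (mod 4), a square root of 1135 is 1135^((1543+1)/4) = 1135^386 mod 1543.
Repeated squaring: 1135^2≡1363, 1135^4≡1540, 1135^8≡9, 1135^16≡81, 1135^32≡389, 1135^64≡107, 1135^128≡648, 1135^256≡208 (mod 1543).
1135^386 = 1135^(256+128+2) ≡ 1012 (mod 1543).
Check: 1012² = 1024144 ≡ 1135 (mod 1543). The two roots are 531 and 1012.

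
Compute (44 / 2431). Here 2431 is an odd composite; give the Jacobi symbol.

Pull out 2^2: since 2431 ≡ 7 (mod 8), (2/2431) = +1, so (2/2431)^2 = +1.
Reciprocity: 11 ≡ 3 and 2431 ≡ 3 (mod 4), so (11/2431) = −(2431/11).
Reduce top mod 11: now compute (0/11).
Top reduces to 0: gcd > 1, so the symbol is 0.

0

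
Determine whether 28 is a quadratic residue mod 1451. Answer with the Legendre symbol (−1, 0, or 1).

Pull out 2^2: since 1451 ≡ 3 (mod 8), (2/1451) = -1, so (2/1451)^2 = +1.
Reciprocity: 7 ≡ 3 and 1451 ≡ 3 (mod 4), so (7/1451) = −(1451/7).
Reduce top mod 7: now compute (2/7).
Pull out 2: since 7 ≡ 7 (mod 8), (2/7) = +1.
Reached (1/7) = 1. Collecting the sign flips along the way, the symbol is -1.

-1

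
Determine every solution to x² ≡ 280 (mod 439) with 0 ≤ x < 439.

Since 439 ≡ 3 (mod 4), a square root of 280 is 280^((439+1)/4) = 280^110 mod 439.
Repeated squaring: 280^2≡258, 280^4≡275, 280^8≡117, 280^16≡80, 280^32≡254, 280^64≡422 (mod 439).
280^110 = 280^(64+32+8+4+2) ≡ 104 (mod 439).
Check: 104² = 10816 ≡ 280 (mod 439). The two roots are 104 and 335.

104, 335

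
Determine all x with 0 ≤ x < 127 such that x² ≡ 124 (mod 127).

39, 88

Since 127 ≡ 3 (mod 4), a square root of 124 is 124^((127+1)/4) = 124^32 mod 127.
Repeated squaring: 124^2≡9, 124^4≡81, 124^8≡84, 124^16≡71, 124^32≡88 (mod 127).
124^32 = 124^(32) ≡ 88 (mod 127).
Check: 88² = 7744 ≡ 124 (mod 127). The two roots are 39 and 88.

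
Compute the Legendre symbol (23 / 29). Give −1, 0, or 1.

1

Reciprocity: 23 ≡ 3 and 29 ≡ 1 (mod 4), so (23/29) = +(29/23).
Reduce top mod 23: now compute (6/23).
Pull out 2: since 23 ≡ 7 (mod 8), (2/23) = +1.
Reciprocity: 3 ≡ 3 and 23 ≡ 3 (mod 4), so (3/23) = −(23/3).
Reduce top mod 3: now compute (2/3).
Pull out 2: since 3 ≡ 3 (mod 8), (2/3) = -1.
Reached (1/3) = 1. Collecting the sign flips along the way, the symbol is +1.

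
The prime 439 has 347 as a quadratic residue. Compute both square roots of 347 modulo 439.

35, 404

Since 439 ≡ 3 (mod 4), a square root of 347 is 347^((439+1)/4) = 347^110 mod 439.
Repeated squaring: 347^2≡123, 347^4≡203, 347^8≡382, 347^16≡176, 347^32≡246, 347^64≡373 (mod 439).
347^110 = 347^(64+32+8+4+2) ≡ 35 (mod 439).
Check: 35² = 1225 ≡ 347 (mod 439). The two roots are 35 and 404.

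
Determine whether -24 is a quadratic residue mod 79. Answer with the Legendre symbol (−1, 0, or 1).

1

First reduce: -24 ≡ 55 (mod 79).
Reciprocity: 55 ≡ 3 and 79 ≡ 3 (mod 4), so (55/79) = −(79/55).
Reduce top mod 55: now compute (24/55).
Pull out 2^3: since 55 ≡ 7 (mod 8), (2/55) = +1, so (2/55)^3 = +1.
Reciprocity: 3 ≡ 3 and 55 ≡ 3 (mod 4), so (3/55) = −(55/3).
Reduce top mod 3: now compute (1/3).
Reached (1/3) = 1. Collecting the sign flips along the way, the symbol is +1.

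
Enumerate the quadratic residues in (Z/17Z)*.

Square k = 1,…,8 (k and 17−k give the same square):
1²=1, 2²=4, 3²=9, 4²=16, 5²≡8, 6²≡2, 7²≡15, 8²≡13 (mod 17).
So the quadratic residues mod 17 are {1, 2, 4, 8, 9, 13, 15, 16}.

1,2,4,8,9,13,15,16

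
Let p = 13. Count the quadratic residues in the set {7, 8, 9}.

(7/13) = -1 → non-residue.
(8/13) = -1 → non-residue.
(9/13) = +1 → QR.
Total quadratic residues among the 3: 1.

1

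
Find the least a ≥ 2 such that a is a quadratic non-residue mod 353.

(2/353) = +1, so 2 is a residue.
(3/353) = −1, so 3 is the smallest positive non-residue mod 353.

3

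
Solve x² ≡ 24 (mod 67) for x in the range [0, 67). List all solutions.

Since 67 ≡ 3 (mod 4), a square root of 24 is 24^((67+1)/4) = 24^17 mod 67.
Repeated squaring: 24^2≡40, 24^4≡59, 24^8≡64, 24^16≡9 (mod 67).
24^17 = 24^(16+1) ≡ 15 (mod 67).
Check: 15² = 225 ≡ 24 (mod 67). The two roots are 15 and 52.

15, 52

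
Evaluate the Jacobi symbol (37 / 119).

Reciprocity: 37 ≡ 1 and 119 ≡ 3 (mod 4), so (37/119) = +(119/37).
Reduce top mod 37: now compute (8/37).
Pull out 2^3: since 37 ≡ 5 (mod 8), (2/37) = -1, so (2/37)^3 = -1.
Reached (1/37) = 1. Collecting the sign flips along the way, the symbol is -1.

-1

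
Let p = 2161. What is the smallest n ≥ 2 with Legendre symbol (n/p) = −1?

7

(2/2161) = +1, so 2 is a residue.
(3/2161) = +1, so 3 is a residue.
(4/2161) = +1, so 4 is a residue.
(5/2161) = +1, so 5 is a residue.
(6/2161) = +1, so 6 is a residue.
(7/2161) = −1, so 7 is the smallest positive non-residue mod 2161.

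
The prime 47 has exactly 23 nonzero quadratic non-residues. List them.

Square k = 1,…,23 (k and 47−k give the same square):
1²=1, 2²=4, 3²=9, 4²=16, 5²=25, 6²=36, 7²≡2, 8²≡17, 9²≡34, 10²≡6, 11²≡27, 12²≡3, 13²≡28, 14²≡8, 15²≡37, 16²≡21, 17²≡7, 18²≡42, 19²≡32, 20²≡24, 21²≡18, 22²≡14, 23²≡12 (mod 47).
The residues are {1, 2, 3, 4, 6, 7, 8, 9, 12, 14, 16, 17, 18, 21, 24, 25, 27, 28, 32, 34, 36, 37, 42}; the non-residues are the remaining 23 nonzero classes.

5,10,11,13,15,19,20,22,23,26,29,30,31,33,35,38,39,40,41,43,44,45,46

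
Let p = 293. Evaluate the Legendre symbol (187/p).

Euler's criterion: (187/293) ≡ 187^146 (mod 293).
187^2 ≡ 102 (mod 293)
187^4 ≡ 149 (mod 293)
187^8 ≡ 226 (mod 293)
187^16 ≡ 94 (mod 293)
187^32 ≡ 46 (mod 293)
187^64 ≡ 65 (mod 293)
187^128 ≡ 123 (mod 293)
187^146 = 187^(128+16+2) ≡ 292 (mod 293).
Result is 292 ≡ −1, so (187/293) = −1.

-1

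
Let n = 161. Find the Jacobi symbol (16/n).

1

Pull out 2^4: since 161 ≡ 1 (mod 8), (2/161) = +1, so (2/161)^4 = +1.
Reached (1/161) = 1. Collecting the sign flips along the way, the symbol is +1.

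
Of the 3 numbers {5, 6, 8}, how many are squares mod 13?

0

(5/13) = -1 → non-residue.
(6/13) = -1 → non-residue.
(8/13) = -1 → non-residue.
Total quadratic residues among the 3: 0.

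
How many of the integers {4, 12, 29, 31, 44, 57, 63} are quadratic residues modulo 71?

4

(4/71) = +1 → QR.
(12/71) = +1 → QR.
(29/71) = +1 → QR.
(31/71) = -1 → non-residue.
(44/71) = -1 → non-residue.
(57/71) = +1 → QR.
(63/71) = -1 → non-residue.
Total quadratic residues among the 7: 4.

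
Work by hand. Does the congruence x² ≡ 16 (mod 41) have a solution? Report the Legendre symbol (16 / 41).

1

Euler's criterion: (16/41) ≡ 16^20 (mod 41).
16^2 ≡ 10 (mod 41)
16^4 ≡ 18 (mod 41)
16^8 ≡ 37 (mod 41)
16^16 ≡ 16 (mod 41)
16^20 = 16^(16+4) ≡ 1 (mod 41).
Result is 1, so (16/41) = 1.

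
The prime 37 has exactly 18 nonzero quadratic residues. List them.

1 3 4 7 9 10 11 12 16 21 25 26 27 28 30 33 34 36

Square k = 1,…,18 (k and 37−k give the same square):
1²=1, 2²=4, 3²=9, 4²=16, 5²=25, 6²=36, 7²≡12, 8²≡27, 9²≡7, 10²≡26, 11²≡10, 12²≡33, 13²≡21, 14²≡11, 15²≡3, 16²≡34, 17²≡30, 18²≡28 (mod 37).
So the quadratic residues mod 37 are {1, 3, 4, 7, 9, 10, 11, 12, 16, 21, 25, 26, 27, 28, 30, 33, 34, 36}.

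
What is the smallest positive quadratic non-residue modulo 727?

3

(2/727) = +1, so 2 is a residue.
(3/727) = −1, so 3 is the smallest positive non-residue mod 727.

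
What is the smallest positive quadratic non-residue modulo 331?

(2/331) = −1, so 2 is the smallest positive non-residue mod 331.

2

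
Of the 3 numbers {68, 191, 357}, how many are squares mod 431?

1

(68/431) = -1 → non-residue.
(191/431) = -1 → non-residue.
(357/431) = +1 → QR.
Total quadratic residues among the 3: 1.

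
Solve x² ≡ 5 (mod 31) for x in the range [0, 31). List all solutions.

Since 31 ≡ 3 (mod 4), a square root of 5 is 5^((31+1)/4) = 5^8 mod 31.
Repeated squaring: 5^2≡25, 5^4≡5, 5^8≡25 (mod 31).
5^8 = 5^(8) ≡ 25 (mod 31).
Check: 25² = 625 ≡ 5 (mod 31). The two roots are 6 and 25.

6, 25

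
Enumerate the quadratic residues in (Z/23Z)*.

1 2 3 4 6 8 9 12 13 16 18

Square k = 1,…,11 (k and 23−k give the same square):
1²=1, 2²=4, 3²=9, 4²=16, 5²≡2, 6²≡13, 7²≡3, 8²≡18, 9²≡12, 10²≡8, 11²≡6 (mod 23).
So the quadratic residues mod 23 are {1, 2, 3, 4, 6, 8, 9, 12, 13, 16, 18}.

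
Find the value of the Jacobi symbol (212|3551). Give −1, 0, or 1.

Pull out 2^2: since 3551 ≡ 7 (mod 8), (2/3551) = +1, so (2/3551)^2 = +1.
Reciprocity: 53 ≡ 1 and 3551 ≡ 3 (mod 4), so (53/3551) = +(3551/53).
Reduce top mod 53: now compute (0/53).
Top reduces to 0: gcd > 1, so the symbol is 0.

0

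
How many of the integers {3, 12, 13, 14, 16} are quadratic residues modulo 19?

1

(3/19) = -1 → non-residue.
(12/19) = -1 → non-residue.
(13/19) = -1 → non-residue.
(14/19) = -1 → non-residue.
(16/19) = +1 → QR.
Total quadratic residues among the 5: 1.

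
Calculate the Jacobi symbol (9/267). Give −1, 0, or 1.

Reciprocity: 9 ≡ 1 and 267 ≡ 3 (mod 4), so (9/267) = +(267/9).
Reduce top mod 9: now compute (6/9).
Pull out 2: since 9 ≡ 1 (mod 8), (2/9) = +1.
Reciprocity: 3 ≡ 3 and 9 ≡ 1 (mod 4), so (3/9) = +(9/3).
Reduce top mod 3: now compute (0/3).
Top reduces to 0: gcd > 1, so the symbol is 0.

0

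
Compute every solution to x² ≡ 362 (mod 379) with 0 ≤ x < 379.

143, 236

Since 379 ≡ 3 (mod 4), a square root of 362 is 362^((379+1)/4) = 362^95 mod 379.
Repeated squaring: 362^2≡289, 362^4≡141, 362^8≡173, 362^16≡367, 362^32≡144, 362^64≡270 (mod 379).
362^95 = 362^(64+16+8+4+2+1) ≡ 143 (mod 379).
Check: 143² = 20449 ≡ 362 (mod 379). The two roots are 143 and 236.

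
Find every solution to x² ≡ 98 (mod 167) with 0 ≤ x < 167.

Since 167 ≡ 3 (mod 4), a square root of 98 is 98^((167+1)/4) = 98^42 mod 167.
Repeated squaring: 98^2≡85, 98^4≡44, 98^8≡99, 98^16≡115, 98^32≡32 (mod 167).
98^42 = 98^(32+8+2) ≡ 76 (mod 167).
Check: 76² = 5776 ≡ 98 (mod 167). The two roots are 76 and 91.

76, 91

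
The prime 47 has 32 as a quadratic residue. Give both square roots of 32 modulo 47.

19, 28

Since 47 ≡ 3 (mod 4), a square root of 32 is 32^((47+1)/4) = 32^12 mod 47.
Repeated squaring: 32^2≡37, 32^4≡6, 32^8≡36 (mod 47).
32^12 = 32^(8+4) ≡ 28 (mod 47).
Check: 28² = 784 ≡ 32 (mod 47). The two roots are 19 and 28.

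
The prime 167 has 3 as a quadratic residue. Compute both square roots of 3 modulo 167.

62, 105

Since 167 ≡ 3 (mod 4), a square root of 3 is 3^((167+1)/4) = 3^42 mod 167.
Repeated squaring: 3^2≡9, 3^4≡81, 3^8≡48, 3^16≡133, 3^32≡154 (mod 167).
3^42 = 3^(32+8+2) ≡ 62 (mod 167).
Check: 62² = 3844 ≡ 3 (mod 167). The two roots are 62 and 105.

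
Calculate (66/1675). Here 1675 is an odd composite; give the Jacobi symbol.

Pull out 2: since 1675 ≡ 3 (mod 8), (2/1675) = -1.
Reciprocity: 33 ≡ 1 and 1675 ≡ 3 (mod 4), so (33/1675) = +(1675/33).
Reduce top mod 33: now compute (25/33).
Reciprocity: 25 ≡ 1 and 33 ≡ 1 (mod 4), so (25/33) = +(33/25).
Reduce top mod 25: now compute (8/25).
Pull out 2^3: since 25 ≡ 1 (mod 8), (2/25) = +1, so (2/25)^3 = +1.
Reached (1/25) = 1. Collecting the sign flips along the way, the symbol is -1.

-1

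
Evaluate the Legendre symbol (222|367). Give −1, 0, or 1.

Pull out 2: since 367 ≡ 7 (mod 8), (2/367) = +1.
Reciprocity: 111 ≡ 3 and 367 ≡ 3 (mod 4), so (111/367) = −(367/111).
Reduce top mod 111: now compute (34/111).
Pull out 2: since 111 ≡ 7 (mod 8), (2/111) = +1.
Reciprocity: 17 ≡ 1 and 111 ≡ 3 (mod 4), so (17/111) = +(111/17).
Reduce top mod 17: now compute (9/17).
Reciprocity: 9 ≡ 1 and 17 ≡ 1 (mod 4), so (9/17) = +(17/9).
Reduce top mod 9: now compute (8/9).
Pull out 2^3: since 9 ≡ 1 (mod 8), (2/9) = +1, so (2/9)^3 = +1.
Reached (1/9) = 1. Collecting the sign flips along the way, the symbol is -1.

-1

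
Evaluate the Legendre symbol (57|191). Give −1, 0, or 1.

-1

Reciprocity: 57 ≡ 1 and 191 ≡ 3 (mod 4), so (57/191) = +(191/57).
Reduce top mod 57: now compute (20/57).
Pull out 2^2: since 57 ≡ 1 (mod 8), (2/57) = +1, so (2/57)^2 = +1.
Reciprocity: 5 ≡ 1 and 57 ≡ 1 (mod 4), so (5/57) = +(57/5).
Reduce top mod 5: now compute (2/5).
Pull out 2: since 5 ≡ 5 (mod 8), (2/5) = -1.
Reached (1/5) = 1. Collecting the sign flips along the way, the symbol is -1.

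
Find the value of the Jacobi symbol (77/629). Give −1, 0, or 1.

1

Reciprocity: 77 ≡ 1 and 629 ≡ 1 (mod 4), so (77/629) = +(629/77).
Reduce top mod 77: now compute (13/77).
Reciprocity: 13 ≡ 1 and 77 ≡ 1 (mod 4), so (13/77) = +(77/13).
Reduce top mod 13: now compute (12/13).
Pull out 2^2: since 13 ≡ 5 (mod 8), (2/13) = -1, so (2/13)^2 = +1.
Reciprocity: 3 ≡ 3 and 13 ≡ 1 (mod 4), so (3/13) = +(13/3).
Reduce top mod 3: now compute (1/3).
Reached (1/3) = 1. Collecting the sign flips along the way, the symbol is +1.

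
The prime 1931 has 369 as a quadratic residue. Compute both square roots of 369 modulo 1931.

598, 1333

Since 1931 ≡ 3 (mod 4), a square root of 369 is 369^((1931+1)/4) = 369^483 mod 1931.
Repeated squaring: 369^2≡991, 369^4≡1133, 369^8≡1505, 369^16≡1893, 369^32≡1444, 369^64≡1587, 369^128≡545, 369^256≡1582 (mod 1931).
369^483 = 369^(256+128+64+32+2+1) ≡ 598 (mod 1931).
Check: 598² = 357604 ≡ 369 (mod 1931). The two roots are 598 and 1333.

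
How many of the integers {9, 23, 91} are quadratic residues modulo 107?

(9/107) = +1 → QR.
(23/107) = +1 → QR.
(91/107) = -1 → non-residue.
Total quadratic residues among the 3: 2.

2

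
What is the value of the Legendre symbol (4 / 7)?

1

Euler's criterion: (4/7) ≡ 4^3 (mod 7).
4^2 ≡ 2 (mod 7)
4^3 = 4^(2+1) ≡ 1 (mod 7).
Result is 1, so (4/7) = 1.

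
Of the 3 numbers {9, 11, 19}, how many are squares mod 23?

1

(9/23) = +1 → QR.
(11/23) = -1 → non-residue.
(19/23) = -1 → non-residue.
Total quadratic residues among the 3: 1.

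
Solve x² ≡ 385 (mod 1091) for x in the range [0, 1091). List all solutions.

Since 1091 ≡ 3 (mod 4), a square root of 385 is 385^((1091+1)/4) = 385^273 mod 1091.
Repeated squaring: 385^2≡940, 385^4≡981, 385^8≡99, 385^16≡1073, 385^32≡324, 385^64≡240, 385^128≡868, 385^256≡634 (mod 1091).
385^273 = 385^(256+16+1) ≡ 928 (mod 1091).
Check: 928² = 861184 ≡ 385 (mod 1091). The two roots are 163 and 928.

163, 928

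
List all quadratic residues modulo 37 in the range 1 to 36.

Square k = 1,…,18 (k and 37−k give the same square):
1²=1, 2²=4, 3²=9, 4²=16, 5²=25, 6²=36, 7²≡12, 8²≡27, 9²≡7, 10²≡26, 11²≡10, 12²≡33, 13²≡21, 14²≡11, 15²≡3, 16²≡34, 17²≡30, 18²≡28 (mod 37).
So the quadratic residues mod 37 are {1, 3, 4, 7, 9, 10, 11, 12, 16, 21, 25, 26, 27, 28, 30, 33, 34, 36}.

1, 3, 4, 7, 9, 10, 11, 12, 16, 21, 25, 26, 27, 28, 30, 33, 34, 36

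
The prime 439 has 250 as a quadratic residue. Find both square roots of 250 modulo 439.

108, 331

Since 439 ≡ 3 (mod 4), a square root of 250 is 250^((439+1)/4) = 250^110 mod 439.
Repeated squaring: 250^2≡162, 250^4≡343, 250^8≡436, 250^16≡9, 250^32≡81, 250^64≡415 (mod 439).
250^110 = 250^(64+32+8+4+2) ≡ 331 (mod 439).
Check: 331² = 109561 ≡ 250 (mod 439). The two roots are 108 and 331.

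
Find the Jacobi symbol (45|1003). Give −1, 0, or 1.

-1

Reciprocity: 45 ≡ 1 and 1003 ≡ 3 (mod 4), so (45/1003) = +(1003/45).
Reduce top mod 45: now compute (13/45).
Reciprocity: 13 ≡ 1 and 45 ≡ 1 (mod 4), so (13/45) = +(45/13).
Reduce top mod 13: now compute (6/13).
Pull out 2: since 13 ≡ 5 (mod 8), (2/13) = -1.
Reciprocity: 3 ≡ 3 and 13 ≡ 1 (mod 4), so (3/13) = +(13/3).
Reduce top mod 3: now compute (1/3).
Reached (1/3) = 1. Collecting the sign flips along the way, the symbol is -1.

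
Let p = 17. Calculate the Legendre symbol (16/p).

Euler's criterion: (16/17) ≡ 16^8 (mod 17).
16^2 ≡ 1 (mod 17)
16^4 ≡ 1 (mod 17)
16^8 ≡ 1 (mod 17)
16^8 = 16^(8) ≡ 1 (mod 17).
Result is 1, so (16/17) = 1.

1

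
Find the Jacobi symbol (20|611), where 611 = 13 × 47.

1

Pull out 2^2: since 611 ≡ 3 (mod 8), (2/611) = -1, so (2/611)^2 = +1.
Reciprocity: 5 ≡ 1 and 611 ≡ 3 (mod 4), so (5/611) = +(611/5).
Reduce top mod 5: now compute (1/5).
Reached (1/5) = 1. Collecting the sign flips along the way, the symbol is +1.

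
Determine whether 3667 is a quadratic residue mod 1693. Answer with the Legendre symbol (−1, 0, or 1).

1

First reduce: 3667 ≡ 281 (mod 1693).
Reciprocity: 281 ≡ 1 and 1693 ≡ 1 (mod 4), so (281/1693) = +(1693/281).
Reduce top mod 281: now compute (7/281).
Reciprocity: 7 ≡ 3 and 281 ≡ 1 (mod 4), so (7/281) = +(281/7).
Reduce top mod 7: now compute (1/7).
Reached (1/7) = 1. Collecting the sign flips along the way, the symbol is +1.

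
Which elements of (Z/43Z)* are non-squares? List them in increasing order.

2, 3, 5, 7, 8, 12, 18, 19, 20, 22, 26, 27, 28, 29, 30, 32, 33, 34, 37, 39, 42

Square k = 1,…,21 (k and 43−k give the same square):
1²=1, 2²=4, 3²=9, 4²=16, 5²=25, 6²=36, 7²≡6, 8²≡21, 9²≡38, 10²≡14, 11²≡35, 12²≡15, 13²≡40, 14²≡24, 15²≡10, 16²≡41, 17²≡31, 18²≡23, 19²≡17, 20²≡13, 21²≡11 (mod 43).
The residues are {1, 4, 6, 9, 10, 11, 13, 14, 15, 16, 17, 21, 23, 24, 25, 31, 35, 36, 38, 40, 41}; the non-residues are the remaining 21 nonzero classes.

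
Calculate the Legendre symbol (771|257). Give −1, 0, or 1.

0

First reduce: 771 ≡ 0 (mod 257).
Top reduces to 0: gcd > 1, so the symbol is 0.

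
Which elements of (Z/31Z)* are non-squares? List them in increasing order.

Square k = 1,…,15 (k and 31−k give the same square):
1²=1, 2²=4, 3²=9, 4²=16, 5²=25, 6²≡5, 7²≡18, 8²≡2, 9²≡19, 10²≡7, 11²≡28, 12²≡20, 13²≡14, 14²≡10, 15²≡8 (mod 31).
The residues are {1, 2, 4, 5, 7, 8, 9, 10, 14, 16, 18, 19, 20, 25, 28}; the non-residues are the remaining 15 nonzero classes.

3 6 11 12 13 15 17 21 22 23 24 26 27 29 30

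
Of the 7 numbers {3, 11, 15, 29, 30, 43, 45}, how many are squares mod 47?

1

(3/47) = +1 → QR.
(11/47) = -1 → non-residue.
(15/47) = -1 → non-residue.
(29/47) = -1 → non-residue.
(30/47) = -1 → non-residue.
(43/47) = -1 → non-residue.
(45/47) = -1 → non-residue.
Total quadratic residues among the 7: 1.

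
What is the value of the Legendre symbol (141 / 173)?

Euler's criterion: (141/173) ≡ 141^86 (mod 173).
141^2 ≡ 159 (mod 173)
141^4 ≡ 23 (mod 173)
141^8 ≡ 10 (mod 173)
141^16 ≡ 100 (mod 173)
141^32 ≡ 139 (mod 173)
141^64 ≡ 118 (mod 173)
141^86 = 141^(64+16+4+2) ≡ 172 (mod 173).
Result is 172 ≡ −1, so (141/173) = −1.

-1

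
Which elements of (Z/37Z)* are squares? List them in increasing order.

Square k = 1,…,18 (k and 37−k give the same square):
1²=1, 2²=4, 3²=9, 4²=16, 5²=25, 6²=36, 7²≡12, 8²≡27, 9²≡7, 10²≡26, 11²≡10, 12²≡33, 13²≡21, 14²≡11, 15²≡3, 16²≡34, 17²≡30, 18²≡28 (mod 37).
So the quadratic residues mod 37 are {1, 3, 4, 7, 9, 10, 11, 12, 16, 21, 25, 26, 27, 28, 30, 33, 34, 36}.

1,3,4,7,9,10,11,12,16,21,25,26,27,28,30,33,34,36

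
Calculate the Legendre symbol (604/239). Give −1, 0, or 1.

-1

First reduce: 604 ≡ 126 (mod 239).
Pull out 2: since 239 ≡ 7 (mod 8), (2/239) = +1.
Reciprocity: 63 ≡ 3 and 239 ≡ 3 (mod 4), so (63/239) = −(239/63).
Reduce top mod 63: now compute (50/63).
Pull out 2: since 63 ≡ 7 (mod 8), (2/63) = +1.
Reciprocity: 25 ≡ 1 and 63 ≡ 3 (mod 4), so (25/63) = +(63/25).
Reduce top mod 25: now compute (13/25).
Reciprocity: 13 ≡ 1 and 25 ≡ 1 (mod 4), so (13/25) = +(25/13).
Reduce top mod 13: now compute (12/13).
Pull out 2^2: since 13 ≡ 5 (mod 8), (2/13) = -1, so (2/13)^2 = +1.
Reciprocity: 3 ≡ 3 and 13 ≡ 1 (mod 4), so (3/13) = +(13/3).
Reduce top mod 3: now compute (1/3).
Reached (1/3) = 1. Collecting the sign flips along the way, the symbol is -1.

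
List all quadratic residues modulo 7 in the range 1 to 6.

Square k = 1,…,3 (k and 7−k give the same square):
1²=1, 2²=4, 3²≡2 (mod 7).
So the quadratic residues mod 7 are {1, 2, 4}.

1, 2, 4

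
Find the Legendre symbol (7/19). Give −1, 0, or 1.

Euler's criterion: (7/19) ≡ 7^9 (mod 19).
7^2 ≡ 11 (mod 19)
7^4 ≡ 7 (mod 19)
7^8 ≡ 11 (mod 19)
7^9 = 7^(8+1) ≡ 1 (mod 19).
Result is 1, so (7/19) = 1.

1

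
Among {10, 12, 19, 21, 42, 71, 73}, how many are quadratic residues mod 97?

2

(10/97) = -1 → non-residue.
(12/97) = +1 → QR.
(19/97) = -1 → non-residue.
(21/97) = -1 → non-residue.
(42/97) = -1 → non-residue.
(71/97) = -1 → non-residue.
(73/97) = +1 → QR.
Total quadratic residues among the 7: 2.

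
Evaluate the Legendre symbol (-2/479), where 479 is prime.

-1

Euler's criterion: (-2/479) ≡ 477^239 (mod 479).
477^2 ≡ 4 (mod 479)
477^4 ≡ 16 (mod 479)
477^8 ≡ 256 (mod 479)
477^16 ≡ 392 (mod 479)
477^32 ≡ 384 (mod 479)
477^64 ≡ 403 (mod 479)
477^128 ≡ 28 (mod 479)
477^239 = 477^(128+64+32+8+4+2+1) ≡ 478 (mod 479).
Result is 478 ≡ −1, so (-2/479) = −1.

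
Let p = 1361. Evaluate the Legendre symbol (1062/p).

Pull out 2: since 1361 ≡ 1 (mod 8), (2/1361) = +1.
Reciprocity: 531 ≡ 3 and 1361 ≡ 1 (mod 4), so (531/1361) = +(1361/531).
Reduce top mod 531: now compute (299/531).
Reciprocity: 299 ≡ 3 and 531 ≡ 3 (mod 4), so (299/531) = −(531/299).
Reduce top mod 299: now compute (232/299).
Pull out 2^3: since 299 ≡ 3 (mod 8), (2/299) = -1, so (2/299)^3 = -1.
Reciprocity: 29 ≡ 1 and 299 ≡ 3 (mod 4), so (29/299) = +(299/29).
Reduce top mod 29: now compute (9/29).
Reciprocity: 9 ≡ 1 and 29 ≡ 1 (mod 4), so (9/29) = +(29/9).
Reduce top mod 9: now compute (2/9).
Pull out 2: since 9 ≡ 1 (mod 8), (2/9) = +1.
Reached (1/9) = 1. Collecting the sign flips along the way, the symbol is +1.

1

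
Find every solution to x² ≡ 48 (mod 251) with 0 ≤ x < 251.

Since 251 ≡ 3 (mod 4), a square root of 48 is 48^((251+1)/4) = 48^63 mod 251.
Repeated squaring: 48^2≡45, 48^4≡17, 48^8≡38, 48^16≡189, 48^32≡79 (mod 251).
48^63 = 48^(32+16+8+4+2+1) ≡ 198 (mod 251).
Check: 198² = 39204 ≡ 48 (mod 251). The two roots are 53 and 198.

53, 198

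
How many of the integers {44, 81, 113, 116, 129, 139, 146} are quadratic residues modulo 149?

(44/149) = -1 → non-residue.
(81/149) = +1 → QR.
(113/149) = +1 → QR.
(116/149) = +1 → QR.
(129/149) = +1 → QR.
(139/149) = -1 → non-residue.
(146/149) = -1 → non-residue.
Total quadratic residues among the 7: 4.

4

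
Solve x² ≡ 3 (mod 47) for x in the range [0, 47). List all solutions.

Since 47 ≡ 3 (mod 4), a square root of 3 is 3^((47+1)/4) = 3^12 mod 47.
Repeated squaring: 3^2≡9, 3^4≡34, 3^8≡28 (mod 47).
3^12 = 3^(8+4) ≡ 12 (mod 47).
Check: 12² = 144 ≡ 3 (mod 47). The two roots are 12 and 35.

12, 35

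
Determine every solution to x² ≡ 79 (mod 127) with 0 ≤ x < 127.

Since 127 ≡ 3 (mod 4), a square root of 79 is 79^((127+1)/4) = 79^32 mod 127.
Repeated squaring: 79^2≡18, 79^4≡70, 79^8≡74, 79^16≡15, 79^32≡98 (mod 127).
79^32 = 79^(32) ≡ 98 (mod 127).
Check: 98² = 9604 ≡ 79 (mod 127). The two roots are 29 and 98.

29, 98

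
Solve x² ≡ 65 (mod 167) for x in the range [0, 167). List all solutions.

30, 137

Since 167 ≡ 3 (mod 4), a square root of 65 is 65^((167+1)/4) = 65^42 mod 167.
Repeated squaring: 65^2≡50, 65^4≡162, 65^8≡25, 65^16≡124, 65^32≡12 (mod 167).
65^42 = 65^(32+8+2) ≡ 137 (mod 167).
Check: 137² = 18769 ≡ 65 (mod 167). The two roots are 30 and 137.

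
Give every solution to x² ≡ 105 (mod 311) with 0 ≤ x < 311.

Since 311 ≡ 3 (mod 4), a square root of 105 is 105^((311+1)/4) = 105^78 mod 311.
Repeated squaring: 105^2≡140, 105^4≡7, 105^8≡49, 105^16≡224, 105^32≡105, 105^64≡140 (mod 311).
105^78 = 105^(64+8+4+2) ≡ 224 (mod 311).
Check: 224² = 50176 ≡ 105 (mod 311). The two roots are 87 and 224.

87, 224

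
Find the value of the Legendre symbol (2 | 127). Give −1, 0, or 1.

Pull out 2: since 127 ≡ 7 (mod 8), (2/127) = +1.
Reached (1/127) = 1. Collecting the sign flips along the way, the symbol is +1.

1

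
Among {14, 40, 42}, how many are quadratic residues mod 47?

(14/47) = +1 → QR.
(40/47) = -1 → non-residue.
(42/47) = +1 → QR.
Total quadratic residues among the 3: 2.

2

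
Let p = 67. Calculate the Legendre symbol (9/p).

1

Euler's criterion: (9/67) ≡ 9^33 (mod 67).
9^2 ≡ 14 (mod 67)
9^4 ≡ 62 (mod 67)
9^8 ≡ 25 (mod 67)
9^16 ≡ 22 (mod 67)
9^32 ≡ 15 (mod 67)
9^33 = 9^(32+1) ≡ 1 (mod 67).
Result is 1, so (9/67) = 1.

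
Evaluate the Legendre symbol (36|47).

Euler's criterion: (36/47) ≡ 36^23 (mod 47).
36^2 ≡ 27 (mod 47)
36^4 ≡ 24 (mod 47)
36^8 ≡ 12 (mod 47)
36^16 ≡ 3 (mod 47)
36^23 = 36^(16+4+2+1) ≡ 1 (mod 47).
Result is 1, so (36/47) = 1.

1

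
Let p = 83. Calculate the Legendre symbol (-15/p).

1

First reduce: -15 ≡ 68 (mod 83).
Pull out 2^2: since 83 ≡ 3 (mod 8), (2/83) = -1, so (2/83)^2 = +1.
Reciprocity: 17 ≡ 1 and 83 ≡ 3 (mod 4), so (17/83) = +(83/17).
Reduce top mod 17: now compute (15/17).
Reciprocity: 15 ≡ 3 and 17 ≡ 1 (mod 4), so (15/17) = +(17/15).
Reduce top mod 15: now compute (2/15).
Pull out 2: since 15 ≡ 7 (mod 8), (2/15) = +1.
Reached (1/15) = 1. Collecting the sign flips along the way, the symbol is +1.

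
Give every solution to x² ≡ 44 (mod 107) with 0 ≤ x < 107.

Since 107 ≡ 3 (mod 4), a square root of 44 is 44^((107+1)/4) = 44^27 mod 107.
Repeated squaring: 44^2≡10, 44^4≡100, 44^8≡49, 44^16≡47 (mod 107).
44^27 = 44^(16+8+2+1) ≡ 30 (mod 107).
Check: 30² = 900 ≡ 44 (mod 107). The two roots are 30 and 77.

30, 77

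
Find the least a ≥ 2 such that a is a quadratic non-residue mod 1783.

3

(2/1783) = +1, so 2 is a residue.
(3/1783) = −1, so 3 is the smallest positive non-residue mod 1783.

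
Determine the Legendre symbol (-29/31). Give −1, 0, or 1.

1

Euler's criterion: (-29/31) ≡ 2^15 (mod 31).
2^2 ≡ 4 (mod 31)
2^4 ≡ 16 (mod 31)
2^8 ≡ 8 (mod 31)
2^15 = 2^(8+4+2+1) ≡ 1 (mod 31).
Result is 1, so (-29/31) = 1.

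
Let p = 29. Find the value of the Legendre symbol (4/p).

Pull out 2^2: since 29 ≡ 5 (mod 8), (2/29) = -1, so (2/29)^2 = +1.
Reached (1/29) = 1. Collecting the sign flips along the way, the symbol is +1.

1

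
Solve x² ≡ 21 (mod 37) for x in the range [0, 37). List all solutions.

37 ≡ 1 (mod 4), so we find a root by search.
Trying successive values, 13² = 169 ≡ 21 (mod 37). The other root is 37 − 13 = 24.

13, 24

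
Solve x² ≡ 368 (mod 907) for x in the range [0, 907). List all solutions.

400, 507

Since 907 ≡ 3 (mod 4), a square root of 368 is 368^((907+1)/4) = 368^227 mod 907.
Repeated squaring: 368^2≡281, 368^4≡52, 368^8≡890, 368^16≡289, 368^32≡77, 368^64≡487, 368^128≡442 (mod 907).
368^227 = 368^(128+64+32+2+1) ≡ 400 (mod 907).
Check: 400² = 160000 ≡ 368 (mod 907). The two roots are 400 and 507.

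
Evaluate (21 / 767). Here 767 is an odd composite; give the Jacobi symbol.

-1

Reciprocity: 21 ≡ 1 and 767 ≡ 3 (mod 4), so (21/767) = +(767/21).
Reduce top mod 21: now compute (11/21).
Reciprocity: 11 ≡ 3 and 21 ≡ 1 (mod 4), so (11/21) = +(21/11).
Reduce top mod 11: now compute (10/11).
Pull out 2: since 11 ≡ 3 (mod 8), (2/11) = -1.
Reciprocity: 5 ≡ 1 and 11 ≡ 3 (mod 4), so (5/11) = +(11/5).
Reduce top mod 5: now compute (1/5).
Reached (1/5) = 1. Collecting the sign flips along the way, the symbol is -1.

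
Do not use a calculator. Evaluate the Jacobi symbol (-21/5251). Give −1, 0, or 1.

First reduce: -21 ≡ 5230 (mod 5251).
Pull out 2: since 5251 ≡ 3 (mod 8), (2/5251) = -1.
Reciprocity: 2615 ≡ 3 and 5251 ≡ 3 (mod 4), so (2615/5251) = −(5251/2615).
Reduce top mod 2615: now compute (21/2615).
Reciprocity: 21 ≡ 1 and 2615 ≡ 3 (mod 4), so (21/2615) = +(2615/21).
Reduce top mod 21: now compute (11/21).
Reciprocity: 11 ≡ 3 and 21 ≡ 1 (mod 4), so (11/21) = +(21/11).
Reduce top mod 11: now compute (10/11).
Pull out 2: since 11 ≡ 3 (mod 8), (2/11) = -1.
Reciprocity: 5 ≡ 1 and 11 ≡ 3 (mod 4), so (5/11) = +(11/5).
Reduce top mod 5: now compute (1/5).
Reached (1/5) = 1. Collecting the sign flips along the way, the symbol is -1.

-1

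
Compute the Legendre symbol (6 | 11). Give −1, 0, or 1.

-1

Pull out 2: since 11 ≡ 3 (mod 8), (2/11) = -1.
Reciprocity: 3 ≡ 3 and 11 ≡ 3 (mod 4), so (3/11) = −(11/3).
Reduce top mod 3: now compute (2/3).
Pull out 2: since 3 ≡ 3 (mod 8), (2/3) = -1.
Reached (1/3) = 1. Collecting the sign flips along the way, the symbol is -1.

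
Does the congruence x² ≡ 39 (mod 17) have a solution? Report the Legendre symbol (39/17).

First reduce: 39 ≡ 5 (mod 17).
Reciprocity: 5 ≡ 1 and 17 ≡ 1 (mod 4), so (5/17) = +(17/5).
Reduce top mod 5: now compute (2/5).
Pull out 2: since 5 ≡ 5 (mod 8), (2/5) = -1.
Reached (1/5) = 1. Collecting the sign flips along the way, the symbol is -1.

-1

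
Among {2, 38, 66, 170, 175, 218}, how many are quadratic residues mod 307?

3

(2/307) = -1 → non-residue.
(38/307) = -1 → non-residue.
(66/307) = +1 → QR.
(170/307) = +1 → QR.
(175/307) = +1 → QR.
(218/307) = -1 → non-residue.
Total quadratic residues among the 6: 3.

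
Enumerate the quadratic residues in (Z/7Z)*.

Square k = 1,…,3 (k and 7−k give the same square):
1²=1, 2²=4, 3²≡2 (mod 7).
So the quadratic residues mod 7 are {1, 2, 4}.

1 2 4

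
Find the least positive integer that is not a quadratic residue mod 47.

(2/47) = +1, so 2 is a residue.
(3/47) = +1, so 3 is a residue.
(4/47) = +1, so 4 is a residue.
(5/47) = −1, so 5 is the smallest positive non-residue mod 47.

5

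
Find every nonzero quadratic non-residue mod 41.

3 6 7 11 12 13 14 15 17 19 22 24 26 27 28 29 30 34 35 38

Square k = 1,…,20 (k and 41−k give the same square):
1²=1, 2²=4, 3²=9, 4²=16, 5²=25, 6²=36, 7²≡8, 8²≡23, 9²≡40, 10²≡18, 11²≡39, 12²≡21, 13²≡5, 14²≡32, 15²≡20, 16²≡10, 17²≡2, 18²≡37, 19²≡33, 20²≡31 (mod 41).
The residues are {1, 2, 4, 5, 8, 9, 10, 16, 18, 20, 21, 23, 25, 31, 32, 33, 36, 37, 39, 40}; the non-residues are the remaining 20 nonzero classes.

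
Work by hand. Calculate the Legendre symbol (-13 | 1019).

First reduce: -13 ≡ 1006 (mod 1019).
Pull out 2: since 1019 ≡ 3 (mod 8), (2/1019) = -1.
Reciprocity: 503 ≡ 3 and 1019 ≡ 3 (mod 4), so (503/1019) = −(1019/503).
Reduce top mod 503: now compute (13/503).
Reciprocity: 13 ≡ 1 and 503 ≡ 3 (mod 4), so (13/503) = +(503/13).
Reduce top mod 13: now compute (9/13).
Reciprocity: 9 ≡ 1 and 13 ≡ 1 (mod 4), so (9/13) = +(13/9).
Reduce top mod 9: now compute (4/9).
Pull out 2^2: since 9 ≡ 1 (mod 8), (2/9) = +1, so (2/9)^2 = +1.
Reached (1/9) = 1. Collecting the sign flips along the way, the symbol is +1.

1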